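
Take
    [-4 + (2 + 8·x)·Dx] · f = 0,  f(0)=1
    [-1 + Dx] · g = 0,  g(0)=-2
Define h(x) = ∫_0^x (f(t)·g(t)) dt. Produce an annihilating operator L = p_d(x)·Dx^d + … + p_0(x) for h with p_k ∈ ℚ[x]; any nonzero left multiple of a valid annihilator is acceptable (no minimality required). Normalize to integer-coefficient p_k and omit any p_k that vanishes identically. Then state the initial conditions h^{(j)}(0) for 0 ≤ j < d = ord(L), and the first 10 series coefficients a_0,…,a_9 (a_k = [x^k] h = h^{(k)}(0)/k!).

L = (-3 - 4·x)·Dx + (1 + 4·x)·Dx^2  (order 2).
h: a_k = 0, -2, -3, -1/3, -19/12, 53/20, -2371/360, 43487/2520, -323377/6720, 25470911/181440, …
ICs: h(0) = 0, h′(0) = -2.

f: a_k = 1, 2, -2, 4, -10, 28, -84, 264, -858, 2860, …
g: a_k = -2, -2, -1, -1/3, -1/12, -1/60, -1/360, -1/2520, -1/20160, -1/181440, …
Product ⇒ symmetric product L₀, ord ≤ 1.
h=∫h₀ ⇒ L = L₀·Dx.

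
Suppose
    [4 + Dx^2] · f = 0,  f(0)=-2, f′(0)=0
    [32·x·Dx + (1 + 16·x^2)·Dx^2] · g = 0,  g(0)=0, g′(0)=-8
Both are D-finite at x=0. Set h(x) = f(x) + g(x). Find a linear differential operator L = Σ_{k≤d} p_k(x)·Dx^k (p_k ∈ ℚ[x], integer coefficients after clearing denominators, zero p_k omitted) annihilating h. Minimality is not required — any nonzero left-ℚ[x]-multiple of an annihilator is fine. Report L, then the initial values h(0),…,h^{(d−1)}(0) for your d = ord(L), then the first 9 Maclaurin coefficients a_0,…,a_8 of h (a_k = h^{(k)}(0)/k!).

f: a_k = -2, 0, 4, 0, -4/3, 0, 8/45, 0, -4/315, …
g: a_k = 0, -8, 0, 128/3, 0, -2048/5, 0, 32768/7, 0, …
Sum ⇒ L₀ = lclm(L_f,L_g) in ℚ(x)⟨Dx⟩.
L = (-6016·x + 102400·x^3 + 32768·x^5)·Dx + (-28 + 1216·x^2 + 27648·x^4 + 16384·x^6)·Dx^2 + (-1504·x + 25600·x^3 + 8192·x^5)·Dx^3 + (-7 + 304·x^2 + 6912·x^4 + 4096·x^6)·Dx^4  (order 4).
h: a_k = -2, -8, 4, 128/3, -4/3, -2048/5, 8/45, 32768/7, -4/315, …
ICs: h(0) = -2, h′(0) = -8, h′′(0) = 8, h′′′(0) = 256.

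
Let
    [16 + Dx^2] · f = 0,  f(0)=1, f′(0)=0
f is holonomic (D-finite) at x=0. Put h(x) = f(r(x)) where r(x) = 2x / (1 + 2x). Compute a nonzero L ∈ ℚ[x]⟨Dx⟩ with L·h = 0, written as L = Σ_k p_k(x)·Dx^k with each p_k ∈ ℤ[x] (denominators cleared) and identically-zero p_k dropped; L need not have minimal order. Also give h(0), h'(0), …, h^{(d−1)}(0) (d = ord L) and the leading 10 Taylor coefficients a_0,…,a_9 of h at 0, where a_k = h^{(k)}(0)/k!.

f: a_k = 1, 0, -8, 0, 32/3, 0, -256/45, 0, 512/315, 0, …
Substitute x→r, Dx→(1/r')Dx; clear ⇒ L₀.
L = 64 + (4 + 24·x + 48·x^2 + 32·x^3)·Dx + (1 + 8·x + 24·x^2 + 32·x^3 + 16·x^4)·Dx^2  (order 2).
h: a_k = 1, 0, -32, 128, -640/3, -1024/3, 175616/45, -83968/5, 3217408/63, -36732928/315, …
ICs: h(0) = 1, h′(0) = 0.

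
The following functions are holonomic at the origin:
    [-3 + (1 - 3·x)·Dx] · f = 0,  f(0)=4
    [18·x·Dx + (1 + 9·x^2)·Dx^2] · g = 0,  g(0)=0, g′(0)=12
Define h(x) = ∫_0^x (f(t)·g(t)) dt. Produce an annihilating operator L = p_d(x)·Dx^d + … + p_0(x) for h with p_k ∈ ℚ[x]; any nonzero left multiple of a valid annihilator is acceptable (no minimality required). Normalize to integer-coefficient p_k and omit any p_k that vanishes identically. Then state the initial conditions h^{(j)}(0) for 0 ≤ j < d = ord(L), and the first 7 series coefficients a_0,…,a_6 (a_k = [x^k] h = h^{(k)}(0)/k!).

L = 54·x·Dx + (6 - 18·x + 108·x^2)·Dx^2 + (-1 + 3·x - 9·x^2 + 27·x^3)·Dx^3  (order 3).
h: a_k = 0, 0, 24, 48, 72, 864/5, 2808/5, …
ICs: h(0) = 0, h′(0) = 0, h′′(0) = 48.

f: a_k = 4, 12, 36, 108, 324, 972, 2916, …
g: a_k = 0, 12, 0, -36, 0, 972/5, 0, …
Product ⇒ symmetric product L₀, ord ≤ 2.
h=∫₀ˣh₀: take L = L₀·Dx.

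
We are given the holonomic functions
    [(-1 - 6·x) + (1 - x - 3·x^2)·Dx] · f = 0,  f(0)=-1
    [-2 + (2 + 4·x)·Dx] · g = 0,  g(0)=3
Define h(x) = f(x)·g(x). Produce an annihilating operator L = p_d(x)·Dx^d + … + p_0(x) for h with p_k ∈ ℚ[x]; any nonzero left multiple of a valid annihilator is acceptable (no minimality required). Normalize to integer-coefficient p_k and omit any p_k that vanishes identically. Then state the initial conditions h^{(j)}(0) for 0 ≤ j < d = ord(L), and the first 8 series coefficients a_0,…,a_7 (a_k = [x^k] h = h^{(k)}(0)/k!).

f: a_k = -1, -1, -4, -7, -19, -40, -97, -217, …
g: a_k = 3, 3, -3/2, 3/2, -15/8, 21/8, -63/16, 99/16, …
Product ⇒ symmetric product L₀, ord ≤ 1.
L = (2 + 7·x + 9·x^2) + (-1 - x + 5·x^2 + 6·x^3)·Dx  (order 1).
h: a_k = -3, -6, -27/2, -33, -573/8, -693/4, -6147/16, -7281/8, …
ICs: h(0) = -3.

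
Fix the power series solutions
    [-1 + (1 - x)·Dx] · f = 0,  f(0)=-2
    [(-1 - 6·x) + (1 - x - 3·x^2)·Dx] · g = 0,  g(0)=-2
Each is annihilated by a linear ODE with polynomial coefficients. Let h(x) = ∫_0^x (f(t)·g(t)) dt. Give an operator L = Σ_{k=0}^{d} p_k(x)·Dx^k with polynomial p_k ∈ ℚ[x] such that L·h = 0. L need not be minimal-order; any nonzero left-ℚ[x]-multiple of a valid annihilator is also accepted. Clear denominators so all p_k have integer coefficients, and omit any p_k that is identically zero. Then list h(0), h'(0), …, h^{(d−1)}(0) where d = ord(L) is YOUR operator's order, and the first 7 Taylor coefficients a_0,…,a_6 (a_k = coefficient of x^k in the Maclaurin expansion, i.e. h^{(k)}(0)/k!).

L = (-2 - 4·x + 9·x^2)·Dx + (1 - 2·x - 2·x^2 + 3·x^3)·Dx^2  (order 2).
h: a_k = 0, 4, 4, 8, 13, 128/5, 48, …
ICs: h(0) = 0, h′(0) = 4.

f: a_k = -2, -2, -2, -2, -2, -2, -2, …
g: a_k = -2, -2, -8, -14, -38, -80, -194, …
h₀=f·g: eliminate ⇒ L₀, order ≤ 1·1.
Integrate: L := L₀·Dx.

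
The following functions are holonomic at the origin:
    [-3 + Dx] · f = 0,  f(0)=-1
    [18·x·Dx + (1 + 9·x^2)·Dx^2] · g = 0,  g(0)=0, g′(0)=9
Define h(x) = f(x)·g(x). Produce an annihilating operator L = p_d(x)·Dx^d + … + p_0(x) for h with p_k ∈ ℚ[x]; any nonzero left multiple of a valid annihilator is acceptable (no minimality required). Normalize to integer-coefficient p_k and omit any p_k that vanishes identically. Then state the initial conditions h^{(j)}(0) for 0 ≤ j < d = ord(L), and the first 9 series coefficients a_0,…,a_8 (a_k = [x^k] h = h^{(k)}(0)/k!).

L = (9 - 54·x + 81·x^2) + (-6 + 18·x - 54·x^2)·Dx + (1 + 9·x^2)·Dx^2  (order 2).
h: a_k = 0, -9, -27, -27/2, 81/2, -2187/40, -2673/8, 203391/560, 247131/112, …
ICs: h(0) = 0, h′(0) = -9.

f: a_k = -1, -3, -9/2, -9/2, -27/8, -81/40, -81/80, -243/560, -729/4480, …
g: a_k = 0, 9, 0, -27, 0, 729/5, 0, -6561/7, 0, …
f·g: L₀ = L_f ⊗_s L_g, ord ≤ 1·2.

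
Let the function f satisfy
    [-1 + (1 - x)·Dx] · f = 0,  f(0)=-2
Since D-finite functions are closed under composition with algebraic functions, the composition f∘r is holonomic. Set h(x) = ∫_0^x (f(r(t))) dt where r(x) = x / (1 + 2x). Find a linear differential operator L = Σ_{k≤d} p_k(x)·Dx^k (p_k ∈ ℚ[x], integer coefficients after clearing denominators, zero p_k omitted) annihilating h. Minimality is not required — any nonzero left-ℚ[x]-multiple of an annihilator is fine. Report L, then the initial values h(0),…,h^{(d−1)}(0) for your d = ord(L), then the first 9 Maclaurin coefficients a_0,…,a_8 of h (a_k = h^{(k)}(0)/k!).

L = -Dx + (1 + 3·x + 2·x^2)·Dx^2  (order 2).
h: a_k = 0, -2, -1, 2/3, -1/2, 2/5, -1/3, 2/7, -1/4, …
ICs: h(0) = 0, h′(0) = -2.

f: a_k = -2, -2, -2, -2, -2, -2, -2, -2, -2, …
L₀ from L_f via x↦r, Dx↦r'^{-1}Dx.
∫: right-multiply L₀ by Dx.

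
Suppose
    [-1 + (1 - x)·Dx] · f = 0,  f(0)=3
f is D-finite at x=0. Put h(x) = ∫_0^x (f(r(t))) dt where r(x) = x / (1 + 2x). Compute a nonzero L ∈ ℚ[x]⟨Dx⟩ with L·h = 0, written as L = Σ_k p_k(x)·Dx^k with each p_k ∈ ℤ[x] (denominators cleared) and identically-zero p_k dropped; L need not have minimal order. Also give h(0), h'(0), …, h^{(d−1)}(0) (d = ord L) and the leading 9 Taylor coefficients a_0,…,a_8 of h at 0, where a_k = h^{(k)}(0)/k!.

L = -Dx + (1 + 3·x + 2·x^2)·Dx^2  (order 2).
h: a_k = 0, 3, 3/2, -1, 3/4, -3/5, 1/2, -3/7, 3/8, …
ICs: h(0) = 0, h′(0) = 3.

f: a_k = 3, 3, 3, 3, 3, 3, 3, 3, 3, …
f∘r: x↦r, Dx↦Dx/r' in L_f ⇒ L₀.
h=∫₀ˣh₀: take L = L₀·Dx.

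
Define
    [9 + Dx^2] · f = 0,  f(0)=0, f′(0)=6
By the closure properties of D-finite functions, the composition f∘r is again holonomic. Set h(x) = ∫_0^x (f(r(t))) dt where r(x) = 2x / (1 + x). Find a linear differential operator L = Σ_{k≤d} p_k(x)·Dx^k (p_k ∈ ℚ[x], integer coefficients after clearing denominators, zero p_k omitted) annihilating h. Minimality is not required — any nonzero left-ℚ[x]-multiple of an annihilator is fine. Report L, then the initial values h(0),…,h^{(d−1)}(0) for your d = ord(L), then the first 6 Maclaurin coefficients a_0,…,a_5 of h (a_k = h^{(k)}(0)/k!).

L = 36·Dx + (2 + 6·x + 6·x^2 + 2·x^3)·Dx^2 + (1 + 4·x + 6·x^2 + 4·x^3 + x^4)·Dx^3  (order 3).
h: a_k = 0, 0, 6, -4, -15, 204/5, …
ICs: h(0) = 0, h′(0) = 0, h′′(0) = 12.

f: a_k = 0, 6, 0, -9, 0, 81/20, …
f∘r: x↦r, Dx↦Dx/r' in L_f ⇒ L₀.
Integrate: L := L₀·Dx.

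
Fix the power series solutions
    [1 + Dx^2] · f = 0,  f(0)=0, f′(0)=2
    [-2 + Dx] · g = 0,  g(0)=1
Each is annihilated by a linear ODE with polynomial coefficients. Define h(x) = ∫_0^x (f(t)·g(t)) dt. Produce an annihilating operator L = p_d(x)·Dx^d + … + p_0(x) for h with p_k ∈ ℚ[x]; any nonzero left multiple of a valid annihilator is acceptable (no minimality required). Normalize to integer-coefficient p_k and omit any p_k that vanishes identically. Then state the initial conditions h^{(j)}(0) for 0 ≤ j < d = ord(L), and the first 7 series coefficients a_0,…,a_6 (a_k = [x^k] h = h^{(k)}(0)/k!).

L = 5·Dx - 4·Dx^2 + Dx^3  (order 3).
h: a_k = 0, 0, 1, 4/3, 11/12, 2/5, 41/360, …
ICs: h(0) = 0, h′(0) = 0, h′′(0) = 2.

f: a_k = 0, 2, 0, -1/3, 0, 1/60, 0, …
g: a_k = 1, 2, 2, 4/3, 2/3, 4/15, 4/45, …
L₀ := L_f ⊗_s L_g (sym. prod.), ord ≤ 2.
Integrate: L := L₀·Dx.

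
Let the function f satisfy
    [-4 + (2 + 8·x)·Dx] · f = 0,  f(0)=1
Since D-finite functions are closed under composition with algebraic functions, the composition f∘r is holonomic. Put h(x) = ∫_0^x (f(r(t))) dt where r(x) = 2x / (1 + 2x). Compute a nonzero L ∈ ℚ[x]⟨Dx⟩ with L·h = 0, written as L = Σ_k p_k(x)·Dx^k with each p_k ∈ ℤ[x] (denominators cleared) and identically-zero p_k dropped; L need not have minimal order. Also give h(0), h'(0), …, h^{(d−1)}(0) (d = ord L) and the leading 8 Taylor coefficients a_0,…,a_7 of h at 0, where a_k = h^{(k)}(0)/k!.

f: a_k = 1, 2, -2, 4, -10, 28, -84, 264, …
Change of var in L_f (x↦r) gives L₀.
Integrate: L := L₀·Dx.
L = -4·Dx + (1 + 12·x + 20·x^2)·Dx^2  (order 2).
h: a_k = 0, 1, 2, -16/3, 20, -96, 544, -24064/7, …
ICs: h(0) = 0, h′(0) = 1.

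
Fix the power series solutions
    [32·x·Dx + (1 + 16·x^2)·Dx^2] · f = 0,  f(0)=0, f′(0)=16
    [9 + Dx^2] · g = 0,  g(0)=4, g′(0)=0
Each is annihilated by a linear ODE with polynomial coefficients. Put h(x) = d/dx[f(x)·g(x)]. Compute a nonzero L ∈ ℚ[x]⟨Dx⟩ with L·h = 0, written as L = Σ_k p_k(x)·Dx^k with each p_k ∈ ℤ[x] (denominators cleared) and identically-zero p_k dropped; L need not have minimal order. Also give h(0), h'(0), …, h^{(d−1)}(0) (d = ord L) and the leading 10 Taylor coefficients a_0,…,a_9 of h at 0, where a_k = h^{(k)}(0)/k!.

L = (2922993 + 113986656·x^2 + 3239661312·x^4 + 5952061440·x^6 + 4156489728·x^8 - 7644119040·x^10 + 110075314176·x^12) + (1760832·x + 128480256·x^3 + 1888911360·x^5 + 5308416000·x^7 + 15288238080·x^9 + 48922361856·x^11)·Dx + (341202 + 13887168·x^2 + 389230080·x^4 + 940474368·x^6 + 1603141632·x^8 + 3737124864·x^10 + 24461180928·x^12)·Dx^2 + (195648·x + 14275584·x^3 + 209879040·x^5 + 589824000·x^7 + 1698693120·x^9 + 5435817984·x^11)·Dx^3 + (1825 + 135776·x^2 + 3251968·x^4 + 31014912·x^6 + 126812160·x^8 + 509607936·x^10 + 1358954496·x^12)·Dx^4  (order 4).
h: a_k = 64, 0, -1888, 0, 25144, 0, -1869404/5, 0, 81392237/14, 0, …
ICs: h(0) = 64, h′(0) = 0, h′′(0) = -3776, h′′′(0) = 0.

f: a_k = 0, 16, 0, -256/3, 0, 4096/5, 0, -65536/7, 0, 1048576/9, …
g: a_k = 4, 0, -18, 0, 27/2, 0, -81/20, 0, 729/1120, 0, …
Sym-product of L_f,L_g gives L₀ (≤ ord 4).
Differentiate: ansatz ord ≤ ord L₀ ⇒ L.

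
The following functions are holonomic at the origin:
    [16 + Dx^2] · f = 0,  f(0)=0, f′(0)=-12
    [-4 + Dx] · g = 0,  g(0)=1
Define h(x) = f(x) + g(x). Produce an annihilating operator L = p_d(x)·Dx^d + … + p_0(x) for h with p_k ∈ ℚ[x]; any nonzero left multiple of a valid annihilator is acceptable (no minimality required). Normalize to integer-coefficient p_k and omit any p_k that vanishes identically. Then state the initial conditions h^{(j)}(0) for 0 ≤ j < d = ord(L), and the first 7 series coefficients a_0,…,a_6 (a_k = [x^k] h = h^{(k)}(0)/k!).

f: a_k = 0, -12, 0, 32, 0, -128/5, 0, …
g: a_k = 1, 4, 8, 32/3, 32/3, 128/15, 256/45, …
Weyl lclm of L_f,L_g ⇒ L₀ (ord ≤ 3).
L = -64 + 16·Dx - 4·Dx^2 + Dx^3  (order 3).
h: a_k = 1, -8, 8, 128/3, 32/3, -256/15, 256/45, …
ICs: h(0) = 1, h′(0) = -8, h′′(0) = 16.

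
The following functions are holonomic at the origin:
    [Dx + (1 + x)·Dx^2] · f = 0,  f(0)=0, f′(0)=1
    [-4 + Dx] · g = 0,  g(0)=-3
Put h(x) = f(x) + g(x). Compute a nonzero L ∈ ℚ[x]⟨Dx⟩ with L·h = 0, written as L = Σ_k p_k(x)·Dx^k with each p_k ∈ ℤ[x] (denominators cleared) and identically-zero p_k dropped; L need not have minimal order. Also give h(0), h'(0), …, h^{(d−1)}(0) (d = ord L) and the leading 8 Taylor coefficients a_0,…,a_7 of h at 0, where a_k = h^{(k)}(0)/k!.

L = (-24 - 16·x)·Dx + (-14 - 32·x - 16·x^2)·Dx^2 + (5 + 9·x + 4·x^2)·Dx^3  (order 3).
h: a_k = -3, -11, -49/2, -95/3, -129/4, -127/5, -517/30, -1009/105, …
ICs: h(0) = -3, h′(0) = -11, h′′(0) = -49.

f: a_k = 0, 1, -1/2, 1/3, -1/4, 1/5, -1/6, 1/7, …
g: a_k = -3, -12, -24, -32, -32, -128/5, -256/15, -1024/105, …
Weyl lclm of L_f,L_g ⇒ L₀ (ord ≤ 3).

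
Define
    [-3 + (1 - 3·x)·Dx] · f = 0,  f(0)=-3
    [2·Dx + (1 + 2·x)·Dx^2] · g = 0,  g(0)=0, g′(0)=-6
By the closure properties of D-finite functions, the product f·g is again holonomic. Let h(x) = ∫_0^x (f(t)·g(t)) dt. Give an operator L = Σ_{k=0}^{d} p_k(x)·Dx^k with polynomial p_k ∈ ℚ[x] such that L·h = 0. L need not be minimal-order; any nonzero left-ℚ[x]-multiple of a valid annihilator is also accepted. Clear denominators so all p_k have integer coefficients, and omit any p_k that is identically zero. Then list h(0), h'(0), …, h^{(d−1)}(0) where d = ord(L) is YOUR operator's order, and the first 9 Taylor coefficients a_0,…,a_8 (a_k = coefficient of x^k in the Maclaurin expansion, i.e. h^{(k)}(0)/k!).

f: a_k = -3, -9, -27, -81, -243, -729, -2187, -6561, -19683, …
g: a_k = 0, -6, 6, -8, 12, -96/5, 32, -384/7, 96, …
Sym-product of L_f,L_g gives L₀ (≤ ord 2).
h=∫h₀ ⇒ L = L₀·Dx.
L = 6·Dx + (4 + 18·x)·Dx^2 + (-1 + x + 6·x^2)·Dx^3  (order 3).
h: a_k = 0, 0, 9, 12, 33, 72, 948/5, 16584/35, 44253/35, …
ICs: h(0) = 0, h′(0) = 0, h′′(0) = 18.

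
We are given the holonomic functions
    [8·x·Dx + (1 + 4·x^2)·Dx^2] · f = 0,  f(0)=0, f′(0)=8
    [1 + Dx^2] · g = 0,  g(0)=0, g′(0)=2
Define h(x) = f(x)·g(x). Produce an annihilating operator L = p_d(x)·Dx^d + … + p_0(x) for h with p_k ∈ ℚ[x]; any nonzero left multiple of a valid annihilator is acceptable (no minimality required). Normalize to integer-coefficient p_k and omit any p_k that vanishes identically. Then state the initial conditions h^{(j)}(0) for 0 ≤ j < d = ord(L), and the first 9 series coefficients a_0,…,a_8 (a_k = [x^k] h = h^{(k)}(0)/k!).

L = (85 + 944·x^2 + 416·x^4 + 256·x^6 + 256·x^8) + (144·x + 704·x^3 + 768·x^5 + 1024·x^7)·Dx + (90 + 992·x^2 + 576·x^4 + 512·x^6 + 512·x^8)·Dx^2 + (144·x + 704·x^3 + 768·x^5 + 1024·x^7)·Dx^3 + (5 + 48·x^2 + 160·x^4 + 256·x^6 + 256·x^8)·Dx^4  (order 4).
h: a_k = 0, 0, 16, 0, -24, 0, 494/9, 0, -155, …
ICs: h(0) = 0, h′(0) = 0, h′′(0) = 32, h′′′(0) = 0.

f: a_k = 0, 8, 0, -32/3, 0, 128/5, 0, -512/7, 0, …
g: a_k = 0, 2, 0, -1/3, 0, 1/60, 0, -1/2520, 0, …
f·g: L₀ = L_f ⊗_s L_g, ord ≤ 2·2.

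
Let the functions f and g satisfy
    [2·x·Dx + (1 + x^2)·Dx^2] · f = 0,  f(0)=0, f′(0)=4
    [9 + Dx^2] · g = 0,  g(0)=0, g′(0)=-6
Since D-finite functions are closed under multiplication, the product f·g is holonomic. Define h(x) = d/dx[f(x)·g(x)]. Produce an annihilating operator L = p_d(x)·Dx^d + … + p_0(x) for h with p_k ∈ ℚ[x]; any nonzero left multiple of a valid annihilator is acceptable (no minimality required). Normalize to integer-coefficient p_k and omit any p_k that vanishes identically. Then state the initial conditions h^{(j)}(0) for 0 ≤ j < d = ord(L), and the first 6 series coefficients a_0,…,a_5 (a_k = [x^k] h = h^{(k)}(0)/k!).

f: a_k = 0, 4, 0, -4/3, 0, 4/5, …
g: a_k = 0, -6, 0, 9, 0, -81/20, …
Sym-product of L_f,L_g gives L₀ (≤ ord 4).
h₀' ⇒ L via d/dx closure of L₀.
L = (20358 + 86886·x^2 + 157437·x^4 + 155520·x^6 + 96228·x^8 + 36450·x^10 + 6561·x^12) + (6372·x + 25596·x^3 + 39960·x^5 + 32400·x^7 + 14580·x^9 + 2916·x^11)·Dx + (3432 + 15828·x^2 + 31110·x^4 + 33588·x^6 + 22032·x^8 + 8424·x^10 + 1458·x^12)·Dx^2 + (708·x + 2844·x^3 + 4440·x^5 + 3600·x^7 + 1620·x^9 + 324·x^11)·Dx^3 + (130 + 686·x^2 + 1513·x^4 + 1812·x^6 + 1260·x^8 + 486·x^10 + 81·x^12)·Dx^4  (order 4).
h: a_k = 0, -48, 0, 176, 0, -198, …
ICs: h(0) = 0, h′(0) = -48, h′′(0) = 0, h′′′(0) = 1056.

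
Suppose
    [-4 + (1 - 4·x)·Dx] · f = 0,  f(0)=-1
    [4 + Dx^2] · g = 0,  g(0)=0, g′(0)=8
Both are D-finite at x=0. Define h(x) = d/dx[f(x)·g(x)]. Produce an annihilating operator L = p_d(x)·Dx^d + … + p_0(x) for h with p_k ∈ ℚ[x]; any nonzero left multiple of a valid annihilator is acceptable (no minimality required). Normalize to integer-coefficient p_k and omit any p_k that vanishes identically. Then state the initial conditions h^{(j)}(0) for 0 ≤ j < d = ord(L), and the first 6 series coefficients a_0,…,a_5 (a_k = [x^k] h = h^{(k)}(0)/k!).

f: a_k = -1, -4, -16, -64, -256, -1024, …
g: a_k = 0, 8, 0, -16/3, 0, 16/15, …
f·g: L₀ = L_f ⊗_s L_g, ord ≤ 1·2.
Differentiate: ansatz ord ≤ ord L₀ ⇒ L.
L = (-28 - 32·x + 64·x^2) + (-8 + 32·x)·Dx + (1 - 8·x + 16·x^2)·Dx^2  (order 2).
h: a_k = -8, -64, -368, -5888/3, -29456/3, -235648/5, …
ICs: h(0) = -8, h′(0) = -64.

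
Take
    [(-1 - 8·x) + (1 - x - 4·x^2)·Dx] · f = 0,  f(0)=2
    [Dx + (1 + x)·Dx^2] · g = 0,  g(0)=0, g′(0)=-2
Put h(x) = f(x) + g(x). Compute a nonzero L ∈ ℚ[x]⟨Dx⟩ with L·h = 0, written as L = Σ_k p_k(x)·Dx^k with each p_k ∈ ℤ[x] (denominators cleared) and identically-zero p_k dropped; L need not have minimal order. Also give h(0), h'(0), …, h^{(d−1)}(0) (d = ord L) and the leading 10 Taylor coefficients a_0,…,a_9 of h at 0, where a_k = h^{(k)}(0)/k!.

L = (74 + 562·x + 1120·x^2 + 1728·x^3 + 768·x^4)·Dx + (52 + 576·x + 1636·x^2 + 3264·x^3 + 3488·x^4 + 1280·x^5)·Dx^2 + (-11 - 41·x - 53·x^2 + 185·x^3 + 704·x^4 + 752·x^5 + 256·x^6)·Dx^3  (order 3).
h: a_k = 2, 0, 11, 52/3, 117/2, 648/5, 1087/3, 6172/7, 9321/4, 52720/9, …
ICs: h(0) = 2, h′(0) = 0, h′′(0) = 22.

f: a_k = 2, 2, 10, 18, 58, 130, 362, 882, 2330, 5858, …
g: a_k = 0, -2, 1, -2/3, 1/2, -2/5, 1/3, -2/7, 1/4, -2/9, …
Weyl lclm of L_f,L_g ⇒ L₀ (ord ≤ 3).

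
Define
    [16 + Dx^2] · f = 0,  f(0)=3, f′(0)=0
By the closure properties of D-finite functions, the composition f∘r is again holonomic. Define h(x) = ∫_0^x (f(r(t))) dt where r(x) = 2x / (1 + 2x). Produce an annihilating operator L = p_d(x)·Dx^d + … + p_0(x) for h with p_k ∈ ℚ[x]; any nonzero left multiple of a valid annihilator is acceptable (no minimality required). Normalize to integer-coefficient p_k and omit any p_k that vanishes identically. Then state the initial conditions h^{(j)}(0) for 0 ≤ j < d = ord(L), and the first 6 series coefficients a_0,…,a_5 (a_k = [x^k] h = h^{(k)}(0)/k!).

f: a_k = 3, 0, -24, 0, 32, 0, …
Substitute x→r, Dx→(1/r')Dx; clear ⇒ L₀.
h=∫₀ˣh₀: take L = L₀·Dx.
L = 64·Dx + (4 + 24·x + 48·x^2 + 32·x^3)·Dx^2 + (1 + 8·x + 24·x^2 + 32·x^3 + 16·x^4)·Dx^3  (order 3).
h: a_k = 0, 3, 0, -32, 96, -128, …
ICs: h(0) = 0, h′(0) = 3, h′′(0) = 0.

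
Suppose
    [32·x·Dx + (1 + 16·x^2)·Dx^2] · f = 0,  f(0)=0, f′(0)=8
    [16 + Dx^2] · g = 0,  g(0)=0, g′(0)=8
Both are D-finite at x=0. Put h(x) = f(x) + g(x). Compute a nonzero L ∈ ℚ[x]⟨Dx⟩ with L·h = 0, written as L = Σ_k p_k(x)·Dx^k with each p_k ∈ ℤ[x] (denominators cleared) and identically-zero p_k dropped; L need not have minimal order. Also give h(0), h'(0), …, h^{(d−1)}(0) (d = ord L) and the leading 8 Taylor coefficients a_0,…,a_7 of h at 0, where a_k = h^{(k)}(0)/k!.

L = (-5632·x + 114688·x^3 + 131072·x^5)·Dx + (-16 + 1792·x^2 + 36864·x^4 + 65536·x^6)·Dx^2 + (-352·x + 7168·x^3 + 8192·x^5)·Dx^3 + (-1 + 112·x^2 + 2304·x^4 + 4096·x^6)·Dx^4  (order 4).
h: a_k = 0, 16, 0, -64, 0, 1280/3, 0, -210944/45, …
ICs: h(0) = 0, h′(0) = 16, h′′(0) = 0, h′′′(0) = -384.

f: a_k = 0, 8, 0, -128/3, 0, 2048/5, 0, -32768/7, …
g: a_k = 0, 8, 0, -64/3, 0, 256/15, 0, -2048/315, …
h₀=f+g: left-lcm gives L₀, ord ≤ 4.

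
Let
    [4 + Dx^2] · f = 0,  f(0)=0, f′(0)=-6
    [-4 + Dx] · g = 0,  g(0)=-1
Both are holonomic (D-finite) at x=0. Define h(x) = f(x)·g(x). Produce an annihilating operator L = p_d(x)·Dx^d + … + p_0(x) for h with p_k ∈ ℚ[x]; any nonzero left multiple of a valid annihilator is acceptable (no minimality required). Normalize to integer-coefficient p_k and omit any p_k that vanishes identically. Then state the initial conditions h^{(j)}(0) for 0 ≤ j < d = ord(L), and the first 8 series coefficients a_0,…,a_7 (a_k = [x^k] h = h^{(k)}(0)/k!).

f: a_k = 0, -6, 0, 4, 0, -4/5, 0, 8/105, …
g: a_k = -1, -4, -8, -32/3, -32/3, -128/15, -256/45, -1024/315, …
L₀ := L_f ⊗_s L_g (sym. prod.), ord ≤ 2.
L = 20 - 8·Dx + Dx^2  (order 2).
h: a_k = 0, 6, 24, 44, 48, 164/5, 176/15, -232/105, …
ICs: h(0) = 0, h′(0) = 6.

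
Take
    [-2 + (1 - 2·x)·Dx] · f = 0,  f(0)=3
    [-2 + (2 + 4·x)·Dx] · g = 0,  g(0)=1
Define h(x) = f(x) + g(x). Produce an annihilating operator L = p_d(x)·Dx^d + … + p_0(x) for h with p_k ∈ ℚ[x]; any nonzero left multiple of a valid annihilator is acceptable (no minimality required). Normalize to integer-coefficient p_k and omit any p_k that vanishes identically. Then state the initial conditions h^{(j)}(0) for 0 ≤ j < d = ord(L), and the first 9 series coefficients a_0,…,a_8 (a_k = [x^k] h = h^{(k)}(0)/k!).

f: a_k = 3, 6, 12, 24, 48, 96, 192, 384, 768, …
g: a_k = 1, 1, -1/2, 1/2, -5/8, 7/8, -21/16, 33/16, -429/128, …
Sum ⇒ L₀ = lclm(L_f,L_g) in ℚ(x)⟨Dx⟩.
L = (-10 - 12·x) + (9 + 28·x + 36·x^2)·Dx + (-1 - 6·x + 4·x^2 + 24·x^3)·Dx^2  (order 2).
h: a_k = 4, 7, 23/2, 49/2, 379/8, 775/8, 3051/16, 6177/16, 97875/128, …
ICs: h(0) = 4, h′(0) = 7.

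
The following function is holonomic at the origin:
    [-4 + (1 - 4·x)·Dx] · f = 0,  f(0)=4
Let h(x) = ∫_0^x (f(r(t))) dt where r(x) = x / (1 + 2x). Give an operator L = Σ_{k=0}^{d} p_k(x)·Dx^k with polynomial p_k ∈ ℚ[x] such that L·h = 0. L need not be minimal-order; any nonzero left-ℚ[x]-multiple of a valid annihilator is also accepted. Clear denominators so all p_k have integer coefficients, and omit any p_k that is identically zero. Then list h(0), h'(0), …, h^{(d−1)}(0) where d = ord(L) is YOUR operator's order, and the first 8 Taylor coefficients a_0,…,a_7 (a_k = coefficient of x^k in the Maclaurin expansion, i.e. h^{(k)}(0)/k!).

L = 4·Dx + (-1 + 4·x^2)·Dx^2  (order 2).
h: a_k = 0, 4, 8, 32/3, 16, 128/5, 128/3, 512/7, …
ICs: h(0) = 0, h′(0) = 4.

f: a_k = 4, 16, 64, 256, 1024, 4096, 16384, 65536, …
h₀=f(r): pull back L_f along r ⇒ L₀.
h=∫h₀ ⇒ L = L₀·Dx.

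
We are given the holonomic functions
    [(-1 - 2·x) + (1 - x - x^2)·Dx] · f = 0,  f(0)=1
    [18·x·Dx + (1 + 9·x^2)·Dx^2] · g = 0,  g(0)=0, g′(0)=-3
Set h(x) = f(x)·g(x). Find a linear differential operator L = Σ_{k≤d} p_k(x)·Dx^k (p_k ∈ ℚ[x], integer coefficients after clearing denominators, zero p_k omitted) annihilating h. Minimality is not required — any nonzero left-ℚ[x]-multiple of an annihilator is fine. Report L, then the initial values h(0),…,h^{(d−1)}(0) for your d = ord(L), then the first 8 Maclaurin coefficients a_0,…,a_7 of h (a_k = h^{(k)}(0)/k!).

L = (2 + 18·x + 54·x^2) + (2 - 14·x + 36·x^2 + 54·x^3)·Dx + (-1 + x - 8·x^2 + 9·x^3 + 9·x^4)·Dx^2  (order 2).
h: a_k = 0, -3, -3, 3, 0, -228/5, -228/5, 7743/35, …
ICs: h(0) = 0, h′(0) = -3.

f: a_k = 1, 1, 2, 3, 5, 8, 13, 21, …
g: a_k = 0, -3, 0, 9, 0, -243/5, 0, 2187/7, …
Sym-product of L_f,L_g gives L₀ (≤ ord 2).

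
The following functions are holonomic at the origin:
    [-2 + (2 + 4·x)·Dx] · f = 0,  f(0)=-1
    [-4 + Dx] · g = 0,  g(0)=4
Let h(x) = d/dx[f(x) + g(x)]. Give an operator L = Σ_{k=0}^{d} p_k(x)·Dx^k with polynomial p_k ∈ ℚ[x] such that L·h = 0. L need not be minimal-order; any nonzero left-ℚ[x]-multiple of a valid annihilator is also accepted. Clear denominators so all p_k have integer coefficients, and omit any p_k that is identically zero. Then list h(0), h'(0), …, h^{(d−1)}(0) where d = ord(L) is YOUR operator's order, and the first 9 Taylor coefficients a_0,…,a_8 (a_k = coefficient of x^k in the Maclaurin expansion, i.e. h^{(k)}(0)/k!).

f: a_k = -1, -1, 1/2, -1/2, 5/8, -7/8, 21/16, -33/16, 429/128, …
g: a_k = 4, 16, 32, 128/3, 128/3, 512/15, 1024/45, 4096/315, 2048/315, …
h₀=f+g: left-lcm gives L₀, ord ≤ 2.
h₀' ⇒ L via d/dx closure of L₀.
L = (-28 - 32·x) + (-13 - 64·x - 64·x^2)·Dx + (5 + 18·x + 16·x^2)·Dx^2  (order 2).
h: a_k = 15, 65, 253/2, 1039/6, 3991/24, 17329/120, 55141/720, 397279/5040, -978449/40320, …
ICs: h(0) = 15, h′(0) = 65.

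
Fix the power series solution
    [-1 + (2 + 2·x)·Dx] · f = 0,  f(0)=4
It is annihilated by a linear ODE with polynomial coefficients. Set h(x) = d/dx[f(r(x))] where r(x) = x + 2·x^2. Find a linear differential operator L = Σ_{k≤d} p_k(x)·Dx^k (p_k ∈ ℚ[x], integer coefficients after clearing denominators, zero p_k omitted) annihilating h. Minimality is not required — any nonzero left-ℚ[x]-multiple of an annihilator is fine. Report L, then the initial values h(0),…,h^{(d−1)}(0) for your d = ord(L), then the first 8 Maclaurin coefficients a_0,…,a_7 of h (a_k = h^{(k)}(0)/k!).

L = 7 + (-2 - 10·x - 12·x^2 - 16·x^3)·Dx  (order 1).
h: a_k = 2, 7, -21/4, -21/8, 595/64, -567/128, -5537/512, 17843/1024, …
ICs: h(0) = 2.

f: a_k = 4, 2, -1/2, 1/4, -5/32, 7/64, -21/256, 33/512, …
h₀=f(r): pull back L_f along r ⇒ L₀.
h₀' ⇒ L via d/dx closure of L₀.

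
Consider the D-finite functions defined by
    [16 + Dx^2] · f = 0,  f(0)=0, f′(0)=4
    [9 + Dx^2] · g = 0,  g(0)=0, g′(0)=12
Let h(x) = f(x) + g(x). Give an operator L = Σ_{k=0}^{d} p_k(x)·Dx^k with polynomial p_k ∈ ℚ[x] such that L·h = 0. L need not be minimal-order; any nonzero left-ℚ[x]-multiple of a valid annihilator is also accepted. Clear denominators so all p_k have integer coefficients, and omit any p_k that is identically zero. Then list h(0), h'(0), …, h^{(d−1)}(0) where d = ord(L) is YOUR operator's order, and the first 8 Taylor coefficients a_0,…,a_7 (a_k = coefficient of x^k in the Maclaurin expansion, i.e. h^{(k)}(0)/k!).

f: a_k = 0, 4, 0, -32/3, 0, 128/15, 0, -1024/315, …
g: a_k = 0, 12, 0, -18, 0, 81/10, 0, -243/140, …
h₀=f+g: left-lcm gives L₀, ord ≤ 4.
L = 144 + 25·Dx^2 + Dx^4  (order 4).
h: a_k = 0, 16, 0, -86/3, 0, 499/30, 0, -6283/1260, …
ICs: h(0) = 0, h′(0) = 16, h′′(0) = 0, h′′′(0) = -172.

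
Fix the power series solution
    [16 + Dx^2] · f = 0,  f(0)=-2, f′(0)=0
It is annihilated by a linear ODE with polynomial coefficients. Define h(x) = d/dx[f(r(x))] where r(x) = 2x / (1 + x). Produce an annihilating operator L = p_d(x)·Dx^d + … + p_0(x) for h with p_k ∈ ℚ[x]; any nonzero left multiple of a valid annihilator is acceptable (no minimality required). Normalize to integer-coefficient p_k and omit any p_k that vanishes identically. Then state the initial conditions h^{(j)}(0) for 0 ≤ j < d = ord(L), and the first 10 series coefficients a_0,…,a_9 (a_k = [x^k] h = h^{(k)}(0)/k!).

f: a_k = -2, 0, 16, 0, -64/3, 0, 512/45, 0, -1024/315, 0, …
Change of var in L_f (x↦r) gives L₀.
h=h₀': d/dx-closure on L₀ ⇒ L.
L = (70 + 12·x + 6·x^2) + (6 + 18·x + 18·x^2 + 6·x^3)·Dx + (1 + 4·x + 6·x^2 + 4·x^3 + x^4)·Dx^2  (order 2).
h: a_k = 0, 128, -384, -1792/3, 16640/3, -212864/15, 72576/5, 7461376/315, -4888064/35, 972032896/2835, …
ICs: h(0) = 0, h′(0) = 128.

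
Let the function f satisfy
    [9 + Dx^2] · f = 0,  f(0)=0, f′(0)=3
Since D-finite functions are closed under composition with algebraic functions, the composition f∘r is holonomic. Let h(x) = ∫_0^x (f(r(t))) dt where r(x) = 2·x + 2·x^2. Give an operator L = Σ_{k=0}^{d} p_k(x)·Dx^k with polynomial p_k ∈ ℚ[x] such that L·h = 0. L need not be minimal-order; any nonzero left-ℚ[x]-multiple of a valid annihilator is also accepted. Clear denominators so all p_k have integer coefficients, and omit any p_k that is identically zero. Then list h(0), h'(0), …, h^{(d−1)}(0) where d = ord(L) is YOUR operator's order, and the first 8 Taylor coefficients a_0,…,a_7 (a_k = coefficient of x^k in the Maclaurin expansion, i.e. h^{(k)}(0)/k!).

L = (36 + 216·x + 432·x^2 + 288·x^3)·Dx - 2·Dx^2 + (1 + 2·x)·Dx^3  (order 3).
h: a_k = 0, 0, 3, 2, -9, -108/5, -36/5, 288/7, …
ICs: h(0) = 0, h′(0) = 0, h′′(0) = 6.

f: a_k = 0, 3, 0, -9/2, 0, 81/40, 0, -243/560, …
Change of var in L_f (x↦r) gives L₀.
h=∫₀ˣh₀: take L = L₀·Dx.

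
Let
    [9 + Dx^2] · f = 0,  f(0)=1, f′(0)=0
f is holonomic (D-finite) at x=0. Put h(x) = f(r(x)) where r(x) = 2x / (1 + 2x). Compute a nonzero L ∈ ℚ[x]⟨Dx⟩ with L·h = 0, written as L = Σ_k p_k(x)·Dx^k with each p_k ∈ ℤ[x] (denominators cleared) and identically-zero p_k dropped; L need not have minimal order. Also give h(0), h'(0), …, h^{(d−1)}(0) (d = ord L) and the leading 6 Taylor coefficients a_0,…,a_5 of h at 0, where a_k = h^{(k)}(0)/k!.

L = 36 + (4 + 24·x + 48·x^2 + 32·x^3)·Dx + (1 + 8·x + 24·x^2 + 32·x^3 + 16·x^4)·Dx^2  (order 2).
h: a_k = 1, 0, -18, 72, -162, 144, …
ICs: h(0) = 1, h′(0) = 0.

f: a_k = 1, 0, -9/2, 0, 27/8, 0, …
L₀ from L_f via x↦r, Dx↦r'^{-1}Dx.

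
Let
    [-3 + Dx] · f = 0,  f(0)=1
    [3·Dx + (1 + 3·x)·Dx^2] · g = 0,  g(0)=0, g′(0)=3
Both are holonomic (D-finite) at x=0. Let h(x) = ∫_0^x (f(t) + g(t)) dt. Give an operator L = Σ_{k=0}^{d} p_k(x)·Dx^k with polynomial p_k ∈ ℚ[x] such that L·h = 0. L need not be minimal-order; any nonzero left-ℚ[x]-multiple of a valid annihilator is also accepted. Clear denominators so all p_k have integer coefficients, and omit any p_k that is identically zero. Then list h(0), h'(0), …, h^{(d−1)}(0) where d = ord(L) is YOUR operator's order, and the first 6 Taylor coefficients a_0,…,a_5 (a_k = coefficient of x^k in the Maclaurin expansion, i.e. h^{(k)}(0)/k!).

f: a_k = 1, 3, 9/2, 9/2, 27/8, 81/40, …
g: a_k = 0, 3, -9/2, 9, -81/4, 243/5, …
f+g: L₀ = lclm(L_f,L_g), ord ≤ 1+2.
h=∫₀ˣh₀: take L = L₀·Dx.
L = (-27 - 27·x)·Dx^2 + (3 - 18·x - 27·x^2)·Dx^3 + (2 + 9·x + 9·x^2)·Dx^4  (order 4).
h: a_k = 0, 1, 3, 0, 27/8, -27/8, …
ICs: h(0) = 0, h′(0) = 1, h′′(0) = 6, h′′′(0) = 0.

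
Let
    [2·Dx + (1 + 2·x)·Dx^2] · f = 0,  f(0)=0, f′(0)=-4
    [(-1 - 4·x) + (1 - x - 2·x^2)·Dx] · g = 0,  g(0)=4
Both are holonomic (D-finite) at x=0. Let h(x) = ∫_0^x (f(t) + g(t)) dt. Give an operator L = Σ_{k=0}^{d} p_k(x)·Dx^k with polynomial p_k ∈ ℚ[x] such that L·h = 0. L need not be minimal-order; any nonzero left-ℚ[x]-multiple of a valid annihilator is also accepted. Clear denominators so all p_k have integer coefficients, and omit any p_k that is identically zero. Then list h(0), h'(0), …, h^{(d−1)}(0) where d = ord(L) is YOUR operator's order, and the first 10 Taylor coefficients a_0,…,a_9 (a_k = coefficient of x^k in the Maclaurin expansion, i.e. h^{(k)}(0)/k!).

f: a_k = 0, -4, 4, -16/3, 8, -64/5, 64/3, -256/7, 64, -1024/9, …
g: a_k = 4, 4, 12, 20, 44, 84, 172, 340, 684, 1364, …
h₀=f+g: left-lcm gives L₀, ord ≤ 3.
h=∫₀ˣh₀: take L = L₀·Dx.
L = (-54 - 228·x - 432·x^2 - 288·x^3 - 192·x^4)·Dx^2 + (-11 - 124·x - 464·x^2 - 704·x^3 - 592·x^4 - 320·x^5)·Dx^3 + (4 + 19·x + 17·x^2 - 42·x^3 - 116·x^4 - 136·x^5 - 64·x^6)·Dx^4  (order 4).
h: a_k = 0, 4, 0, 16/3, 11/3, 52/5, 178/15, 580/21, 531/14, 748/9, …
ICs: h(0) = 0, h′(0) = 4, h′′(0) = 0, h′′′(0) = 32.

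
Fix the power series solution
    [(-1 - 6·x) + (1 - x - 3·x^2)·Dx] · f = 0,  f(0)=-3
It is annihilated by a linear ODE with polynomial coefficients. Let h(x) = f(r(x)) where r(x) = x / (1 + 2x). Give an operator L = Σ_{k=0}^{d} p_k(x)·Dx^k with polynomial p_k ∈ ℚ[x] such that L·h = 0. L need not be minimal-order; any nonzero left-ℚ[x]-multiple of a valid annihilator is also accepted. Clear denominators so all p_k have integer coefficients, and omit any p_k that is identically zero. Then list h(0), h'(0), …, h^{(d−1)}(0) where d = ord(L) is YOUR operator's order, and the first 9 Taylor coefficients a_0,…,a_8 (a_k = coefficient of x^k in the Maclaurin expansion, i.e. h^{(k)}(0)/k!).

L = (1 + 8·x) + (-1 - 5·x - 5·x^2 + 2·x^3)·Dx  (order 1).
h: a_k = -3, -3, -6, 15, -51, 168, -555, 1833, -6054, …
ICs: h(0) = -3.

f: a_k = -3, -3, -12, -21, -57, -120, -291, -651, -1524, …
f∘r: x↦r, Dx↦Dx/r' in L_f ⇒ L₀.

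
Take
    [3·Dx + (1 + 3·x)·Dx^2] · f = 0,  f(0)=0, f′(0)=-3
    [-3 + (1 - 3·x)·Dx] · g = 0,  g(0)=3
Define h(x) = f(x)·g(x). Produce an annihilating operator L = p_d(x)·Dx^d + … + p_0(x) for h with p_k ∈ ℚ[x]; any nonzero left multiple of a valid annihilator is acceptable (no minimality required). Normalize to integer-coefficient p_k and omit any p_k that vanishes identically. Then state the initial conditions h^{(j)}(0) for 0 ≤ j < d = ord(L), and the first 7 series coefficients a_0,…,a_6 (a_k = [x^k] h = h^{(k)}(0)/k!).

f: a_k = 0, -3, 9/2, -9, 81/4, -243/5, 243/2, …
g: a_k = 3, 9, 27, 81, 243, 729, 2187, …
f·g: L₀ = L_f ⊗_s L_g, ord ≤ 2·1.
L = 9 + (3 + 27·x)·Dx + (-1 + 9·x^2)·Dx^2  (order 2).
h: a_k = 0, -9, -27/2, -135/2, -567/4, -11421/20, -26973/20, …
ICs: h(0) = 0, h′(0) = -9.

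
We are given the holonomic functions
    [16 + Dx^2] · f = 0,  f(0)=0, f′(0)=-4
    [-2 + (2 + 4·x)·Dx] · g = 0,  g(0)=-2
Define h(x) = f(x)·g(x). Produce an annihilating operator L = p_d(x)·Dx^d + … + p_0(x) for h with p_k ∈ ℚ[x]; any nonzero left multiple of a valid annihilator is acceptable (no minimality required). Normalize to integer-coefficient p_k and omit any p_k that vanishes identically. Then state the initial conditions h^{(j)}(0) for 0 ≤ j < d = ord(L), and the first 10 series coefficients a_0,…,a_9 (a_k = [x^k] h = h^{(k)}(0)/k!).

f: a_k = 0, -4, 0, 32/3, 0, -128/15, 0, 1024/315, 0, -2048/2835, …
g: a_k = -2, -2, 1, -1, 5/4, -7/4, 21/8, -33/8, 429/64, -715/64, …
h₀=f·g: eliminate ⇒ L₀, order ≤ 2·1.
L = (19 + 64·x + 64·x^2) + (-2 - 4·x)·Dx + (1 + 4·x + 4·x^2)·Dx^2  (order 2).
h: a_k = 0, 8, 8, -76/3, -52/3, 341/15, 67/5, -7687/630, -17/126, -216983/45360, …
ICs: h(0) = 0, h′(0) = 8.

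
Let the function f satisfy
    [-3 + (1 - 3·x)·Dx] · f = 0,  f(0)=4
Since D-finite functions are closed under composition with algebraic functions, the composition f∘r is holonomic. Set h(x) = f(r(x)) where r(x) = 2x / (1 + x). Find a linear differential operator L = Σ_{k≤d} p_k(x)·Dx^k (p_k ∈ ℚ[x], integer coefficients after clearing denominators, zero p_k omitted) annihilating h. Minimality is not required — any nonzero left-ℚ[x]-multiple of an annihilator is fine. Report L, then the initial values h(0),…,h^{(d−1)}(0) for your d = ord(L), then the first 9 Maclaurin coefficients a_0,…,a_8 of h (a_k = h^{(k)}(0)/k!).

f: a_k = 4, 12, 36, 108, 324, 972, 2916, 8748, 26244, …
Substitute x→r, Dx→(1/r')Dx; clear ⇒ L₀.
L = 6 + (-1 + 4·x + 5·x^2)·Dx  (order 1).
h: a_k = 4, 24, 120, 600, 3000, 15000, 75000, 375000, 1875000, …
ICs: h(0) = 4.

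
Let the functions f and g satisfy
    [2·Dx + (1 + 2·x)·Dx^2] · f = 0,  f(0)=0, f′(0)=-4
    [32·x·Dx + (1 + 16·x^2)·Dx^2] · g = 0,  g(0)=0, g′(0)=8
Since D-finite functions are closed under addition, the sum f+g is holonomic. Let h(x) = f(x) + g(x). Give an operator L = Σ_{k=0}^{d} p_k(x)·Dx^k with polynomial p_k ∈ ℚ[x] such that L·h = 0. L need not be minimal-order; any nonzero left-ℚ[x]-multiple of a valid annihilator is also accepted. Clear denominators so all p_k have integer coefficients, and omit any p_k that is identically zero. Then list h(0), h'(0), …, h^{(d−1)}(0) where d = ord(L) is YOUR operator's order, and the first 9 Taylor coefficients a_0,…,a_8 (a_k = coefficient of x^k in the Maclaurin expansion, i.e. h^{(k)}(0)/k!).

f: a_k = 0, -4, 4, -16/3, 8, -64/5, 64/3, -256/7, 64, …
g: a_k = 0, 8, 0, -128/3, 0, 2048/5, 0, -32768/7, 0, …
h₀=f+g: left-lcm gives L₀, ord ≤ 4.
L = (-32 - 192·x + 1536·x^2 + 1024·x^3)·Dx + (-20 - 64·x + 576·x^2 + 3072·x^3 + 2048·x^4)·Dx^2 + (-1 + 14·x + 32·x^2 + 256·x^3 + 768·x^4 + 512·x^5)·Dx^3  (order 3).
h: a_k = 0, 4, 4, -48, 8, 1984/5, 64/3, -33024/7, 64, …
ICs: h(0) = 0, h′(0) = 4, h′′(0) = 8.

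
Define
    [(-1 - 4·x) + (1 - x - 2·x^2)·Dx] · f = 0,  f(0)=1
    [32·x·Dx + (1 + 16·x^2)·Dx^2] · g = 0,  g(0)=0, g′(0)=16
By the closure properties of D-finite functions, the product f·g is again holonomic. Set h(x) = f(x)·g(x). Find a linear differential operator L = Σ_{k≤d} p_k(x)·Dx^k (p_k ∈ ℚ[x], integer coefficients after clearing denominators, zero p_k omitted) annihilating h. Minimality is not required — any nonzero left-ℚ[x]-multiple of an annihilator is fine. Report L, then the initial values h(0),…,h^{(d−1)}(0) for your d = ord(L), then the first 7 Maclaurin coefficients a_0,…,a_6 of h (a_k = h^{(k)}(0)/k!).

f: a_k = 1, 1, 3, 5, 11, 21, 43, …
g: a_k = 0, 16, 0, -256/3, 0, 4096/5, 0, …
L₀ := L_f ⊗_s L_g (sym. prod.), ord ≤ 2.
L = (4 + 32·x + 192·x^2) + (2 - 24·x + 64·x^2 + 192·x^3)·Dx + (-1 + x - 14·x^2 + 16·x^3 + 32·x^4)·Dx^2  (order 2).
h: a_k = 0, 16, 16, -112/3, -16/3, 3696/5, 10928/15, …
ICs: h(0) = 0, h′(0) = 16.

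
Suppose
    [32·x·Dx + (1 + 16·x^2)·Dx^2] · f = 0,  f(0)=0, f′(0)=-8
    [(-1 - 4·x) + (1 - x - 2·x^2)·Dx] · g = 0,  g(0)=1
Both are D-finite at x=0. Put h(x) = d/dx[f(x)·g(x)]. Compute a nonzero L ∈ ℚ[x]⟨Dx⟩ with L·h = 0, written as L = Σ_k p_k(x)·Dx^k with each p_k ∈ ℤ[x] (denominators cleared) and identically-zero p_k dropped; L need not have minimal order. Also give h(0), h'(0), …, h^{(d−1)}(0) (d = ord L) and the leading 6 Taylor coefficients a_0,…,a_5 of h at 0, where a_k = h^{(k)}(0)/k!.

L = (-36 + 2880·x^2 + 6144·x^3 + 18432·x^4) + (11 + 60·x - 144·x^2 - 64·x^3 + 6144·x^4 + 12288·x^5)·Dx + (-1 - 7·x - 54·x^2 - 48·x^3 - 512·x^4 + 1024·x^5 + 1536·x^6)·Dx^2  (order 2).
h: a_k = -8, -16, 56, 32/3, -1848, -10928/5, …
ICs: h(0) = -8, h′(0) = -16.

f: a_k = 0, -8, 0, 128/3, 0, -2048/5, …
g: a_k = 1, 1, 3, 5, 11, 21, …
L₀ := L_f ⊗_s L_g (sym. prod.), ord ≤ 2.
h₀' ⇒ L via d/dx closure of L₀.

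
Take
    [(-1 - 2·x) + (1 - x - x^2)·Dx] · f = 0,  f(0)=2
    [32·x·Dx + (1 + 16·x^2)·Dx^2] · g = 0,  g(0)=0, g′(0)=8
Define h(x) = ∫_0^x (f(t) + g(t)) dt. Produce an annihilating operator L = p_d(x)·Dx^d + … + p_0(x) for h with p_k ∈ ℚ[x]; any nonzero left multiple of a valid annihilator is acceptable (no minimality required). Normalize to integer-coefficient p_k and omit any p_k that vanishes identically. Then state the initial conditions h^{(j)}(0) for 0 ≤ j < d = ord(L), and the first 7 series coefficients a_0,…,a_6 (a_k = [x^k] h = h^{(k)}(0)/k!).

f: a_k = 2, 2, 4, 6, 10, 16, 26, …
g: a_k = 0, 8, 0, -128/3, 0, 2048/5, 0, …
L₀ := lclm(L_f,L_g); ord L₀ ≤ 1+2.
h=∫h₀ ⇒ L = L₀·Dx.
L = (-64 + 256·x + 3904·x^2 + 6912·x^3 + 9696·x^4 + 1536·x^6)·Dx^2 + (25 + 24·x - 542·x^2 + 780·x^3 + 6800·x^4 + 6560·x^5 + 768·x^6 + 1536·x^7)·Dx^3 + (-2 - 17·x - 62·x^2 - 202·x^3 - 445·x^4 + 1136·x^5 + 576·x^6 + 256·x^7 + 256·x^8)·Dx^4  (order 4).
h: a_k = 0, 2, 5, 4/3, -55/6, 2, 1064/15, …
ICs: h(0) = 0, h′(0) = 2, h′′(0) = 10, h′′′(0) = 8.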